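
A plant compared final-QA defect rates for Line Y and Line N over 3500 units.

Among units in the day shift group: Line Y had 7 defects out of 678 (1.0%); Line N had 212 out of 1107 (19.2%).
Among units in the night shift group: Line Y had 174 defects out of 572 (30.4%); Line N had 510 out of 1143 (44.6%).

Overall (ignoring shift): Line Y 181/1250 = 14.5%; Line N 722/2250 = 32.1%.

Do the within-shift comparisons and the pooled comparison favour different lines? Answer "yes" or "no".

Within each shift level (day shift 1.0% vs 19.2%; night shift 30.4% vs 44.6%), Line Y has the lower rate every time. Pooled: 14.5% vs 32.1% — Line Y has the lower rate overall. They agree.

no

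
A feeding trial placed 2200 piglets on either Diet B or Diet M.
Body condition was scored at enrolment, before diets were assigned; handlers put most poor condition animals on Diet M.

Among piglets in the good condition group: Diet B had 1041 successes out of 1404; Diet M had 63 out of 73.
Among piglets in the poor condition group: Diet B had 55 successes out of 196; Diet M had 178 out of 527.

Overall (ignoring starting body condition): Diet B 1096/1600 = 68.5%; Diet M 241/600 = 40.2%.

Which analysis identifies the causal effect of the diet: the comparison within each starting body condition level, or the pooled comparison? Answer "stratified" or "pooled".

stratified

The stratified and pooled comparisons disagree (Diet M wins within each starting body condition; Diet B wins overall), so the answer turns on the causal role of starting body condition.
Nothing the diet does changes starting body condition; the imbalance is an allocation artefact. With starting body condition also predicting the outcome, the pooled figure is confounded, and the within-stratum comparison is the causal one.
Within each level — good condition: 74.1% vs 86.3%; poor condition: 28.1% vs 33.8% — Diet M is higher every time.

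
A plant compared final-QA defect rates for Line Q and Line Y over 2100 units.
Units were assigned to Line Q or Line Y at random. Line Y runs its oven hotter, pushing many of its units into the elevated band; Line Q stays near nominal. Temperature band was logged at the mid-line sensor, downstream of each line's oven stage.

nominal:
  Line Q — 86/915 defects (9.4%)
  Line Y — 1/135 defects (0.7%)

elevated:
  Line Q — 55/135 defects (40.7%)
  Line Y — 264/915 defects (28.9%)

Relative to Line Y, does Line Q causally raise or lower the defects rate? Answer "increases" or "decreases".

In-process temperature band is downstream of the line. One should not condition on a consequence of treatment, so the overall rates are the right comparison.
Pooled: Line Q 13.4% vs Line Y 25.2%; Line Q is lower overall.

decreases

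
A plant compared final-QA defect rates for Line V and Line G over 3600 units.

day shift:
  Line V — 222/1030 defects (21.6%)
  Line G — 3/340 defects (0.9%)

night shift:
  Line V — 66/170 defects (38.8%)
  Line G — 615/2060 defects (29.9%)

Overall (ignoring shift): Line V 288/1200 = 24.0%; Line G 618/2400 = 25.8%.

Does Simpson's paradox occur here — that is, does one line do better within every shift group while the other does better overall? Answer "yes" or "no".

Within each shift level (day shift 21.6% vs 0.9%; night shift 38.8% vs 29.9%), Line G has the lower rate every time. Pooled: 24.0% vs 25.8% — Line V has the lower rate overall. The two comparisons disagree.

yes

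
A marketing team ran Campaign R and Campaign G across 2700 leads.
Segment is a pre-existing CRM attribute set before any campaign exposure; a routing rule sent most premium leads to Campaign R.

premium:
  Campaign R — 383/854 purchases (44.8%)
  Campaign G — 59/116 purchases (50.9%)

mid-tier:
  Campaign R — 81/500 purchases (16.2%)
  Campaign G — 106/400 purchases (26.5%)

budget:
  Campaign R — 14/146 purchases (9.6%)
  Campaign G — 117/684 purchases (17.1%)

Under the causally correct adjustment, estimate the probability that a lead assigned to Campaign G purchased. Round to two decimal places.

0.32

Customer segment differs across campaigns for reasons unrelated to any effect of the campaign itself, and it separately predicts the outcome — a classic confounder. We must compare within customer segment levels.
Standardising Campaign G to the population customer segment mix: 0.359·59/116 + 0.333·106/400 + 0.307·117/684 = 0.324.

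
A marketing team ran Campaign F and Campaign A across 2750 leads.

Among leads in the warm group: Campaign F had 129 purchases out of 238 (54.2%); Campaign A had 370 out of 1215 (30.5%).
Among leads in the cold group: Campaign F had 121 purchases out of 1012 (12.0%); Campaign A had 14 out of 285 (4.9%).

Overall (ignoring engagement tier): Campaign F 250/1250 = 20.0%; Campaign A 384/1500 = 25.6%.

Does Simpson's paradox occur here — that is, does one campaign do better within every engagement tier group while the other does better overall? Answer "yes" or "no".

Within each engagement tier level (warm 54.2% vs 30.5%; cold 12.0% vs 4.9%), Campaign F has the higher rate every time. Pooled: 20.0% vs 25.6% — Campaign A has the higher rate overall. The two comparisons disagree.

yes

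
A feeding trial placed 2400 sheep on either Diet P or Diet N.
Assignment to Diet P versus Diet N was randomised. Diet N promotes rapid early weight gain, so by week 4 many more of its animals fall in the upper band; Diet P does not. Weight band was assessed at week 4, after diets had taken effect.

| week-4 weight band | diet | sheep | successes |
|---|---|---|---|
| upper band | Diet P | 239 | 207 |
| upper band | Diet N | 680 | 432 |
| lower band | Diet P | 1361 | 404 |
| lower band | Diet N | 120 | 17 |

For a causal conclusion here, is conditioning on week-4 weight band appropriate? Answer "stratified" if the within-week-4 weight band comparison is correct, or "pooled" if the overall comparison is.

The distribution of week-4 weight band is itself part of what the diet does — it is an intermediate outcome. Holding it fixed would remove that part of the effect; the total effect is the pooled difference.
Pooled: Diet P 38.2% vs Diet N 56.1%; Diet N is higher overall.

pooled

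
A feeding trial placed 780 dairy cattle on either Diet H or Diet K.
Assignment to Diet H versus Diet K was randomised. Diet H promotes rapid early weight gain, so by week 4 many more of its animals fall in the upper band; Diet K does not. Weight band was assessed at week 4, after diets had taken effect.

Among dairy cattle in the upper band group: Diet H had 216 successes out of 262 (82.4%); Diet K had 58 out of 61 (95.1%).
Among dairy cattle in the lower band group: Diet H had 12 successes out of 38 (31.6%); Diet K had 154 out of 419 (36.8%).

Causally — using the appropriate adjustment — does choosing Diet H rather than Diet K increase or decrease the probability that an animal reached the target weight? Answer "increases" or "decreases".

increases

Stratifying would compare diets among dairy cattle the diets themselves sorted into week-4 weight band groups — a form of selection on an intermediate. The unconditioned pooled rates give the total causal effect.
Pooled: Diet H 76.0% vs Diet K 44.2%; Diet H is higher overall.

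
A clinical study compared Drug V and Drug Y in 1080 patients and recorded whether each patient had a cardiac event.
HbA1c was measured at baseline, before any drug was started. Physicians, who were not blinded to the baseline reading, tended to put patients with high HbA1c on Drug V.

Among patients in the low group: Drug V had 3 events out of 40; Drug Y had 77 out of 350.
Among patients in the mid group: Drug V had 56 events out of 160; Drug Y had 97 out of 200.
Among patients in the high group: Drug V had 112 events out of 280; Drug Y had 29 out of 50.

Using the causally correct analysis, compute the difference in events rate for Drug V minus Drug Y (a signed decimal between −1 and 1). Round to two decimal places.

-0.15

HbA1c satisfies the back-door criterion: it is not a descendant of the drug, and it blocks the spurious path from drug to outcome. Adjusting for it (i.e., using the within-HbA1c rates) gives the causal effect.
Adjusting over the population distribution of HbA1c: 0.361·(0.075−0.220) + 0.333·(0.350−0.485) + 0.306·(0.400−0.580) = -0.152.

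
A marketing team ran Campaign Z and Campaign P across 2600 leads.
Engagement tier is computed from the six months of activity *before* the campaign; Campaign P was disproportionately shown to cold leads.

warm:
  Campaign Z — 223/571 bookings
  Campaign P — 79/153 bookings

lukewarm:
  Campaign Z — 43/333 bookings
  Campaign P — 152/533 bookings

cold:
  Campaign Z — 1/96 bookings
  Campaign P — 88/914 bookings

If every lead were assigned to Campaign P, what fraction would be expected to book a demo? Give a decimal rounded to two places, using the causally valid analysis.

0.28

Here engagement tier is a common cause — it drives both which campaign a case falls under and the outcome. The crude comparison mixes populations; the stratum-specific rates are the causally relevant ones.
Standardising Campaign P to the population engagement tier mix: 0.278·79/153 + 0.333·152/533 + 0.388·88/914 = 0.276.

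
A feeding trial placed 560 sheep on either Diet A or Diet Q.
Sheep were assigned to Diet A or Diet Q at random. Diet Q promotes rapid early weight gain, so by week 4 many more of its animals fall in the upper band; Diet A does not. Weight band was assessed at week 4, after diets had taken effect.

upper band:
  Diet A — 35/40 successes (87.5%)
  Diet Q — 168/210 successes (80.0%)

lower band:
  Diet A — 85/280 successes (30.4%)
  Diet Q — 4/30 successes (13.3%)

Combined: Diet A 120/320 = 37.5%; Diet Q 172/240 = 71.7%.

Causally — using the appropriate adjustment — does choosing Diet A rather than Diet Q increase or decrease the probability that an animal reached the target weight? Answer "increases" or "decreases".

Week-4 weight band is recorded after the diet and is itself shifted by it — it sits on the causal path from diet to outcome. Conditioning on a mediator would strip out part of the effect we want; the pooled comparison gives the total causal effect.
Pooled: Diet A 37.5% vs Diet Q 71.7%; Diet Q is higher overall.

decreases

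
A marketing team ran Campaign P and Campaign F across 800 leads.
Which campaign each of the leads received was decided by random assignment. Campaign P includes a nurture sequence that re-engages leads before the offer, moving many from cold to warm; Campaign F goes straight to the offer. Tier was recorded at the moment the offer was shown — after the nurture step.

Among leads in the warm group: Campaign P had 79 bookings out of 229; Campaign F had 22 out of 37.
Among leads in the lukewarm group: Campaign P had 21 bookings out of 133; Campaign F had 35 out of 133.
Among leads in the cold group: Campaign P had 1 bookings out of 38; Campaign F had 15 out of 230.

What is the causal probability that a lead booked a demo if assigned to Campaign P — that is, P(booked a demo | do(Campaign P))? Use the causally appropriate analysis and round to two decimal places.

0.25

Engagement tier here is a post-treatment variable shaped by the campaign; conditioning on it would introduce bias rather than remove it. The overall comparison is the causal one.
So P(outcome | do(Campaign P)) is just the pooled rate for Campaign P: 101/400 = 0.253.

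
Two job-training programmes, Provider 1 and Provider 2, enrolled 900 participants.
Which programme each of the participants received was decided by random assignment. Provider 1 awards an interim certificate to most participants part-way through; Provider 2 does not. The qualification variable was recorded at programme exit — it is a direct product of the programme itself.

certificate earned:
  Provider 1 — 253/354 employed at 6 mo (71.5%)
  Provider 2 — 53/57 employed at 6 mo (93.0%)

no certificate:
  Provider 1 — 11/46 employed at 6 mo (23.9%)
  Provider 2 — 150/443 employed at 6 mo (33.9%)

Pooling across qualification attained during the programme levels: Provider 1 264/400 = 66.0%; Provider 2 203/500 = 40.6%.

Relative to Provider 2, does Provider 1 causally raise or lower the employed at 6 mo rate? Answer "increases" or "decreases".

Qualification attained during the programme lies on the pathway programme → qualification attained during the programme → outcome, so adjusting for it blocks the indirect effect. For the total causal effect of programme, use the unadjusted pooled rates.
Pooled: Provider 1 66.0% vs Provider 2 40.6%; Provider 1 is higher overall.

increases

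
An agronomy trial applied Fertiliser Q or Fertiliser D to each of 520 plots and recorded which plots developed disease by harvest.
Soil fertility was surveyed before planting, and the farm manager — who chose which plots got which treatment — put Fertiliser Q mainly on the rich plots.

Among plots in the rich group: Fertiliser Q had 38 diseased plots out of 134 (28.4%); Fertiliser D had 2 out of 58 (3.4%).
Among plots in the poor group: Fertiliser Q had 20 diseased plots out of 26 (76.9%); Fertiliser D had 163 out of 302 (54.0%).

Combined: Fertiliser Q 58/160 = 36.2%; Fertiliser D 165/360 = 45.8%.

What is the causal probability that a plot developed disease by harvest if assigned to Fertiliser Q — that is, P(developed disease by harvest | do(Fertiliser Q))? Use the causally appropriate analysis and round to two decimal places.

The soil fertility-specific comparison favours Fertiliser D throughout, but the pooled figures favour Fertiliser Q. The question is whether to condition on soil fertility.
Nothing the fertiliser does changes soil fertility; the imbalance is an allocation artefact. With soil fertility also predicting the outcome, the pooled figure is confounded, and the within-stratum comparison is the causal one.
Standardising Fertiliser Q to the population soil fertility mix: 0.369·38/134 + 0.631·20/26 = 0.590.

0.59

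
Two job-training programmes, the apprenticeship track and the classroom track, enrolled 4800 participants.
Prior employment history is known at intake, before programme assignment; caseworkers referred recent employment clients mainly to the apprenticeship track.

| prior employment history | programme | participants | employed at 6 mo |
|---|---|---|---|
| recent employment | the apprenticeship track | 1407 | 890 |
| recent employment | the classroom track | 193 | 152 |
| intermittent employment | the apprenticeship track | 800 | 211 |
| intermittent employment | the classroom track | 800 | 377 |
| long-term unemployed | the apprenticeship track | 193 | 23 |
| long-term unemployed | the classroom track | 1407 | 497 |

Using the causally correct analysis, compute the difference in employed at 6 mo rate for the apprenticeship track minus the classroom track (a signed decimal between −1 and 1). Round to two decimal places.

Since prior employment history is a pre-existing factor (not a product of the programme) and it affects the outcome on its own, it is a confounder. The stratified rates, not the pooled rate, identify the causal effect.
Adjusting over the population distribution of prior employment history: 0.333·(0.633−0.788) + 0.333·(0.264−0.471) + 0.333·(0.119−0.353) = -0.199.

-0.20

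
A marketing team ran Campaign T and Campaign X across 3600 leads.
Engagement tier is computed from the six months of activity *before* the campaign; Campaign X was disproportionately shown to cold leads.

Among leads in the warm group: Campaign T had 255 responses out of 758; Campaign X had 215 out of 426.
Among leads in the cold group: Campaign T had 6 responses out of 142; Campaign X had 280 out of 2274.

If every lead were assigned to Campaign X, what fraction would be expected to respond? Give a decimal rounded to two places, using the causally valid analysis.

Engagement tier is set before the campaign has any effect — it is not caused by the campaign — and it independently drives the outcome. That makes it a confounder, so the causal comparison is within engagement tier levels.
Standardising Campaign X to the population engagement tier mix: 0.329·215/426 + 0.671·280/2274 = 0.249.

0.25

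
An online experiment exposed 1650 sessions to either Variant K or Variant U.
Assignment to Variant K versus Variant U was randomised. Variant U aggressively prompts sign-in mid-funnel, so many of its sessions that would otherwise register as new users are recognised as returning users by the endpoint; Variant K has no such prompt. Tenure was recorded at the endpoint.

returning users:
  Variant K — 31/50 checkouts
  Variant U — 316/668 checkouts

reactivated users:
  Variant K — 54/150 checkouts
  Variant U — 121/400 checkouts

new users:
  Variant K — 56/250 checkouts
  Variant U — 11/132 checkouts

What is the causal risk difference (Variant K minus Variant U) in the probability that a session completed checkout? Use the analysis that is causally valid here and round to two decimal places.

-0.06

The stratified and pooled comparisons disagree (Variant K wins within each user tenure; Variant U wins overall), so the answer turns on the causal role of user tenure.
Because the variant influences user tenure, user tenure is a post-treatment mediator, not a confounder. Stratifying on it would bias the estimate; the causal effect is the crude pooled difference.
The causal difference is the pooled difference: 0.313 − 0.373 = -0.060.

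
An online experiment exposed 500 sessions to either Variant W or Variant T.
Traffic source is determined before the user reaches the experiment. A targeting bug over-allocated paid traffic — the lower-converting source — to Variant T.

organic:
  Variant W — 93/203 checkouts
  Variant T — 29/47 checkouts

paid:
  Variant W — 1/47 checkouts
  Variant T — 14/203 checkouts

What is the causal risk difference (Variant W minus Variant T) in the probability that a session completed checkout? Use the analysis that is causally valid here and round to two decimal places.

Here traffic source is a common cause — it drives both which variant a case falls under and the outcome. The crude comparison mixes populations; the stratum-specific rates are the causally relevant ones.
Adjusting over the population distribution of traffic source: 0.500·(0.458−0.617) + 0.500·(0.021−0.069) = -0.103.

-0.10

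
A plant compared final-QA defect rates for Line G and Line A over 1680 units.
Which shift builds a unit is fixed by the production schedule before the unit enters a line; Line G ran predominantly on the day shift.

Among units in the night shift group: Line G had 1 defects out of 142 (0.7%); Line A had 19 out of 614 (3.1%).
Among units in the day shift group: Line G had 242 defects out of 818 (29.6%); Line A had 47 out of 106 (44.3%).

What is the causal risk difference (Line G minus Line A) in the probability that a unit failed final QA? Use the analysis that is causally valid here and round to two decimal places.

-0.09

Since shift is a pre-existing factor (not a product of the line) and it affects the outcome on its own, it is a confounder. The stratified rates, not the pooled rate, identify the causal effect.
Adjusting over the population distribution of shift: 0.450·(0.007−0.031) + 0.550·(0.296−0.443) = -0.092.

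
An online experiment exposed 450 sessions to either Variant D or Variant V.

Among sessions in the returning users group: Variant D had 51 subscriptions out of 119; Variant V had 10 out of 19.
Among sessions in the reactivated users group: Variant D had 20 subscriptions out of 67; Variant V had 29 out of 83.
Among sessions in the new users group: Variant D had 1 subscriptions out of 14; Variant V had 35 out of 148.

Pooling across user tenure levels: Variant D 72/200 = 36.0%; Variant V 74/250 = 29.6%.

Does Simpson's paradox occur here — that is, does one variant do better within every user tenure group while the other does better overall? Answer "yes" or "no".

Within each user tenure level (returning users 42.9% vs 52.6%; reactivated users 29.9% vs 34.9%; new users 7.1% vs 23.6%), Variant V has the higher rate every time. Pooled: 36.0% vs 29.6% — Variant D has the higher rate overall. The two comparisons disagree.

yes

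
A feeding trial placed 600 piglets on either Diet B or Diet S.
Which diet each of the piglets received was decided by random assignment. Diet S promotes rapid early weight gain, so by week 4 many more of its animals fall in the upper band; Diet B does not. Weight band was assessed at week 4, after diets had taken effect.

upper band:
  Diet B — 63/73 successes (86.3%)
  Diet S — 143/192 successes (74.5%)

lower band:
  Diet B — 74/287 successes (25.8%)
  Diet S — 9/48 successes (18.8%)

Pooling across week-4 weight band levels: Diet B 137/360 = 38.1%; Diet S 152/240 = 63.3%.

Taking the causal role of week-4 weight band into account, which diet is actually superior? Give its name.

Because the diet influences week-4 weight band, week-4 weight band is a post-treatment mediator, not a confounder. Stratifying on it would bias the estimate; the causal effect is the crude pooled difference.
Pooled: Diet B 38.1% vs Diet S 63.3%; Diet S is higher overall.

Diet S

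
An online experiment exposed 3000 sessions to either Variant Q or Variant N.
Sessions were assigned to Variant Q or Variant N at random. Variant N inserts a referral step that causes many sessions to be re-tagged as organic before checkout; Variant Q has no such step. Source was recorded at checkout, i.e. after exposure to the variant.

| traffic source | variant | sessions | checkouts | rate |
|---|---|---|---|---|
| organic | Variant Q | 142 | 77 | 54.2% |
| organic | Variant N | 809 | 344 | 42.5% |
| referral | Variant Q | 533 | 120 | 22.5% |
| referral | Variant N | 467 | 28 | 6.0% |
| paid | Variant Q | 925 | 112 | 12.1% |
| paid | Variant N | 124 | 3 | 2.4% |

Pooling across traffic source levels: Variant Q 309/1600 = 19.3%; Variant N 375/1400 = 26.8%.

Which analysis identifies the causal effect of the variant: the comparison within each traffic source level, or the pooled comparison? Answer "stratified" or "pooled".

pooled

The traffic source-specific comparison favours Variant Q throughout, but the pooled figures favour Variant N. The question is whether to condition on traffic source.
Traffic source lies on the pathway variant → traffic source → outcome, so adjusting for it blocks the indirect effect. For the total causal effect of variant, use the unadjusted pooled rates.
Pooled: Variant Q 19.3% vs Variant N 26.8%; Variant N is higher overall.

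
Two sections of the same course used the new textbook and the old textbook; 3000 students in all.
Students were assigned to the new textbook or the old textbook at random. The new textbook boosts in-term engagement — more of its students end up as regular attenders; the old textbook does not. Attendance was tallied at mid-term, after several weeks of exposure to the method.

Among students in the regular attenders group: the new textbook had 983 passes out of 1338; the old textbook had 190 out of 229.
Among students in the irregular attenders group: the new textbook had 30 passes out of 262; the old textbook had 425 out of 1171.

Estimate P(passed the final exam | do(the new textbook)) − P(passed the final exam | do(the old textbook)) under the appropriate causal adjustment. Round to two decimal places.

The mid-term attendance-specific comparison favours the old textbook throughout, but the pooled figures favour the new textbook. The question is whether to condition on mid-term attendance.
Because the teaching method influences mid-term attendance, mid-term attendance is a post-treatment mediator, not a confounder. Stratifying on it would bias the estimate; the causal effect is the crude pooled difference.
The causal difference is the pooled difference: 0.633 − 0.439 = +0.194.

+0.19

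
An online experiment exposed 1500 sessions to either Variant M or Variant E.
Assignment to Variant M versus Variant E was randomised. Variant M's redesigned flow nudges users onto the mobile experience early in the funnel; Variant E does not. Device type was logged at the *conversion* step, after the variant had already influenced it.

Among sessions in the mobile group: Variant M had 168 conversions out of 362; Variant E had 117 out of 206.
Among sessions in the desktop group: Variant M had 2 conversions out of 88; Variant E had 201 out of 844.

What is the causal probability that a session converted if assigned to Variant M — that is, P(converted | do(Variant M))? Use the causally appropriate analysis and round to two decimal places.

Within every device type level Variant E has the higher rate, yet pooled Variant M does — Simpson's reversal.
Device type is recorded after the variant and is itself shifted by it — it sits on the causal path from variant to outcome. Conditioning on a mediator would strip out part of the effect we want; the pooled comparison gives the total causal effect.
So P(outcome | do(Variant M)) is just the pooled rate for Variant M: 170/450 = 0.378.

0.38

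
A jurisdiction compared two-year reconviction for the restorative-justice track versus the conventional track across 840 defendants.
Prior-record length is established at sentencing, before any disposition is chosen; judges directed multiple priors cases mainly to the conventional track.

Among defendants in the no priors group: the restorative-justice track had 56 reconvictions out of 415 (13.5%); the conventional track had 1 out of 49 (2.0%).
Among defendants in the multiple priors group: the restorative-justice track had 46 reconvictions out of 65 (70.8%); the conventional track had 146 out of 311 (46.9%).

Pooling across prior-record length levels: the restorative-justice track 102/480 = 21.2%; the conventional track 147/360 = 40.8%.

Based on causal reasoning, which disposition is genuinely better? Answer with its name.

The prior-record length-specific comparison favours the conventional track throughout, but the pooled figures favour the restorative-justice track. The question is whether to condition on prior-record length.
Here prior-record length is a common cause — it drives both which disposition a case falls under and the outcome. The crude comparison mixes populations; the stratum-specific rates are the causally relevant ones.
Within each level — no priors: 13.5% vs 2.0%; multiple priors: 70.8% vs 46.9% — the conventional track is lower every time.

the conventional track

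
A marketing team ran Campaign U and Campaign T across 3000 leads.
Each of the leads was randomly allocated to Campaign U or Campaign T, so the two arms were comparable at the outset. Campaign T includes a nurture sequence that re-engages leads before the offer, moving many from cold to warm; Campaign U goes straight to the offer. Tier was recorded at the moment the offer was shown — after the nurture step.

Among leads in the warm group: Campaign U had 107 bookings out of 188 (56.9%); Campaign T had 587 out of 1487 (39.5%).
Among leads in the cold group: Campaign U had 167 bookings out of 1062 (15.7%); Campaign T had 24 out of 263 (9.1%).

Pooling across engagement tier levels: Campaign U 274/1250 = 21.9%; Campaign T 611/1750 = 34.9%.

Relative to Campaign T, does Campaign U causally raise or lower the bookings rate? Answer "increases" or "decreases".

decreases

Engagement tier lies on the pathway campaign → engagement tier → outcome, so adjusting for it blocks the indirect effect. For the total causal effect of campaign, use the unadjusted pooled rates.
Pooled: Campaign U 21.9% vs Campaign T 34.9%; Campaign T is higher overall.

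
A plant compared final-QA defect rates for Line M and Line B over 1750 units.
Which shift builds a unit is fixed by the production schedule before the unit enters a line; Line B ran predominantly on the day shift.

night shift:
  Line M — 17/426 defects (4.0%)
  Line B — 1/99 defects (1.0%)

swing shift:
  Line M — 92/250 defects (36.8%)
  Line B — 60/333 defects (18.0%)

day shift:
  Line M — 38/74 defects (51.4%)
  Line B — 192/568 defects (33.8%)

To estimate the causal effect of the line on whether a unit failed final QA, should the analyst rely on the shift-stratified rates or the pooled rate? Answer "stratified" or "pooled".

stratified

Shift satisfies the back-door criterion: it is not a descendant of the line, and it blocks the spurious path from line to outcome. Adjusting for it (i.e., using the within-shift rates) gives the causal effect.
Within each level — night shift: 4.0% vs 1.0%; swing shift: 36.8% vs 18.0%; day shift: 51.4% vs 33.8% — Line B is lower every time.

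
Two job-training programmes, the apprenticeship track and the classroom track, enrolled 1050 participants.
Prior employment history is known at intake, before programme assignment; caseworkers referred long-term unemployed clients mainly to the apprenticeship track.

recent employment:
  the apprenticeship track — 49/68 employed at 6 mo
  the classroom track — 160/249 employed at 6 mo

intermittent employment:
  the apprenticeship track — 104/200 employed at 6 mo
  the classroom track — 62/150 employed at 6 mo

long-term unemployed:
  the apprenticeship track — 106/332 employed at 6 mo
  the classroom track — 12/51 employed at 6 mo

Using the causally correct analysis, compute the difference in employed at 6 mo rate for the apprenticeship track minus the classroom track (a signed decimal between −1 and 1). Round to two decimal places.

The stratified and pooled comparisons disagree (the apprenticeship track wins within each prior employment history; the classroom track wins overall), so the answer turns on the causal role of prior employment history.
Prior employment history satisfies the back-door criterion: it is not a descendant of the programme, and it blocks the spurious path from programme to outcome. Adjusting for it (i.e., using the within-prior employment history rates) gives the causal effect.
Adjusting over the population distribution of prior employment history: 0.302·(0.721−0.643) + 0.333·(0.520−0.413) + 0.365·(0.319−0.235) = +0.090.

+0.09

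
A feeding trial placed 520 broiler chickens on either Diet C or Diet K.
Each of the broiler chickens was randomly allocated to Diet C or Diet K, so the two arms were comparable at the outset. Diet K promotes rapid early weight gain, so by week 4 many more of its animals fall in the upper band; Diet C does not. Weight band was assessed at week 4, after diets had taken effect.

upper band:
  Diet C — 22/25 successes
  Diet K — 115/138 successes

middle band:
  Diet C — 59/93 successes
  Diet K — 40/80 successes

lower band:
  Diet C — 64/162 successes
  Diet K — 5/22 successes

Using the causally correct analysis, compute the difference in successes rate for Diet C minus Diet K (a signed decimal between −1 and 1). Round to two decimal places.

-0.15

Within every week-4 weight band level Diet C has the higher rate, yet pooled Diet K does — Simpson's reversal.
The distribution of week-4 weight band is itself part of what the diet does — it is an intermediate outcome. Holding it fixed would remove that part of the effect; the total effect is the pooled difference.
The causal difference is the pooled difference: 0.518 − 0.667 = -0.149.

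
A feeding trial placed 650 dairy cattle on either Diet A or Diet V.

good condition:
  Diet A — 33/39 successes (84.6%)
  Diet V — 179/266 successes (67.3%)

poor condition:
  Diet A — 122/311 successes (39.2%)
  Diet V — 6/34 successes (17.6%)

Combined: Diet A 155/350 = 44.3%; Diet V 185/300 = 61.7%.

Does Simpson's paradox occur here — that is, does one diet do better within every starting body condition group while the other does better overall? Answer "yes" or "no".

Within each starting body condition level (good condition 84.6% vs 67.3%; poor condition 39.2% vs 17.6%), Diet A has the higher rate every time. Pooled: 44.3% vs 61.7% — Diet V has the higher rate overall. The two comparisons disagree.

yes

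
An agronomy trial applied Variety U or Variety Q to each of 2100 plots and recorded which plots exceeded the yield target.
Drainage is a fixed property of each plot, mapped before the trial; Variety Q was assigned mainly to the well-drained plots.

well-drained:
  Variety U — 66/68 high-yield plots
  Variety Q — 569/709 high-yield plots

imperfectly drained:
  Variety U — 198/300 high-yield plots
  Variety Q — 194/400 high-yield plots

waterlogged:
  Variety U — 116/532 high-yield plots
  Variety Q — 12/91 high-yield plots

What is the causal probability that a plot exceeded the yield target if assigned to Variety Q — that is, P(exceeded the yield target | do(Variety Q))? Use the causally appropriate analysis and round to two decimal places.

Field drainage differs across varietys for reasons unrelated to any effect of the variety itself, and it separately predicts the outcome — a classic confounder. We must compare within field drainage levels.
Standardising Variety Q to the population field drainage mix: 0.370·569/709 + 0.333·194/400 + 0.297·12/91 = 0.498.

0.50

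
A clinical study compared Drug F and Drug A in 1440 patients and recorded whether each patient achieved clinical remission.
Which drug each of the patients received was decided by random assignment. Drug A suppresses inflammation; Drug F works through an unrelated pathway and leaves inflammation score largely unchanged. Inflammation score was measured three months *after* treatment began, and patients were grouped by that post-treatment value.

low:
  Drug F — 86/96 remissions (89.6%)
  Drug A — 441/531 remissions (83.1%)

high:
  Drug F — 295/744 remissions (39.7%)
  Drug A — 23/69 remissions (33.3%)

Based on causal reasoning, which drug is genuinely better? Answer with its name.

Within every inflammation score level Drug F has the higher rate, yet pooled Drug A does — Simpson's reversal.
The distribution of inflammation score is itself part of what the drug does — it is an intermediate outcome. Holding it fixed would remove that part of the effect; the total effect is the pooled difference.
Pooled: Drug F 45.4% vs Drug A 77.3%; Drug A is higher overall.

Drug A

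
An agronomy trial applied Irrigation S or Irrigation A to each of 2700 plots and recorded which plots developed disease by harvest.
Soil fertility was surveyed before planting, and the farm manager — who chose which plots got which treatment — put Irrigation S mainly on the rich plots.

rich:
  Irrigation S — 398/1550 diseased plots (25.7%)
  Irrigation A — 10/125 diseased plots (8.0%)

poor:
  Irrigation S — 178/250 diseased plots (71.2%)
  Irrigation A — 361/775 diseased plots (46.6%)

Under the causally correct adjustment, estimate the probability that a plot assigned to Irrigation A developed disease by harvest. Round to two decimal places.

0.23

The imbalance in soil fertility arose from how plots were allocated, not from anything the irrigation did; and soil fertility independently affects the outcome. The pooled gap is confounded — condition on soil fertility.
Standardising Irrigation A to the population soil fertility mix: 0.620·10/125 + 0.380·361/775 = 0.226.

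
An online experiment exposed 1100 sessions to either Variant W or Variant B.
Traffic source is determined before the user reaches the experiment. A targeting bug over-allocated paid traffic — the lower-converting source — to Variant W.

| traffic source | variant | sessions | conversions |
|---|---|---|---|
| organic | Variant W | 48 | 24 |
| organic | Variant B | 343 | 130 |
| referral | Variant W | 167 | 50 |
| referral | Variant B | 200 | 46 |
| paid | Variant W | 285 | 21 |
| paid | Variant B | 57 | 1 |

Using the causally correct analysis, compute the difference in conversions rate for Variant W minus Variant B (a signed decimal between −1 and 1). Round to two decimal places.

Variant W is higher inside every traffic source stratum but Variant B is higher in aggregate. Whether to stratify depends on how traffic source relates to the variant.
Traffic source satisfies the back-door criterion: it is not a descendant of the variant, and it blocks the spurious path from variant to outcome. Adjusting for it (i.e., using the within-traffic source rates) gives the causal effect.
Adjusting over the population distribution of traffic source: 0.355·(0.500−0.379) + 0.334·(0.299−0.230) + 0.311·(0.074−0.018) = +0.084.

+0.08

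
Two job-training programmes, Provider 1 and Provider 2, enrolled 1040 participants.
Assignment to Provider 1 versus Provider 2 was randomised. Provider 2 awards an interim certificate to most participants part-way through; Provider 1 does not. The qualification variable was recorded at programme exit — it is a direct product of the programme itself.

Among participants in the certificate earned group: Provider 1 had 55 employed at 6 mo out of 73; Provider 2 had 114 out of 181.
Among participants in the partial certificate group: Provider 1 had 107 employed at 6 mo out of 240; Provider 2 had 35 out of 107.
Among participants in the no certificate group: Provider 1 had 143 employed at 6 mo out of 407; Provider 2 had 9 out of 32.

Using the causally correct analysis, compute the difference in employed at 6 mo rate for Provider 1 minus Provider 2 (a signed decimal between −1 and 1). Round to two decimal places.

The distribution of qualification attained during the programme is itself part of what the programme does — it is an intermediate outcome. Holding it fixed would remove that part of the effect; the total effect is the pooled difference.
The causal difference is the pooled difference: 0.424 − 0.494 = -0.070.

-0.07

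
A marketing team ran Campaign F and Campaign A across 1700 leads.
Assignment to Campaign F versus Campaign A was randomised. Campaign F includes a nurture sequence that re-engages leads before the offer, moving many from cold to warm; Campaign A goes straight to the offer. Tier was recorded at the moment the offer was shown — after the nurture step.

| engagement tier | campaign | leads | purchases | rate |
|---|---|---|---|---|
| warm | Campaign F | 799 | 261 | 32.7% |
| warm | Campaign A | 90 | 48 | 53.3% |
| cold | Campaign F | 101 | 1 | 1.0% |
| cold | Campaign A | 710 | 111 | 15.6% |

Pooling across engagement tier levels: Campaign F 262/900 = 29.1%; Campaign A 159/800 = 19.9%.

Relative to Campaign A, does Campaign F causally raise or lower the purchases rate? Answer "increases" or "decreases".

increases

Stratifying would compare campaigns among leads the campaigns themselves sorted into engagement tier groups — a form of selection on an intermediate. The unconditioned pooled rates give the total causal effect.
Pooled: Campaign F 29.1% vs Campaign A 19.9%; Campaign F is higher overall.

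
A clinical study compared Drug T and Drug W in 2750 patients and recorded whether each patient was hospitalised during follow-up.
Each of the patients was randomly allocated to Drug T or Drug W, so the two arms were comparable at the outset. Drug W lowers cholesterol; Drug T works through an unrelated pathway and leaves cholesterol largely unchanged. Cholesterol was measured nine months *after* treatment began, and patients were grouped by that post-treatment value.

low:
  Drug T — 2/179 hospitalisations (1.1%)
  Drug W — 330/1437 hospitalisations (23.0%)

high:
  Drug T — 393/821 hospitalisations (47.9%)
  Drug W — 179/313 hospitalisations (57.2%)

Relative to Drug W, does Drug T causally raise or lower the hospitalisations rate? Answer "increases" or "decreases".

Drug T is lower inside every cholesterol stratum but Drug W is lower in aggregate. Whether to stratify depends on how cholesterol relates to the drug.
Stratifying would compare drugs among patients the drugs themselves sorted into cholesterol groups — a form of selection on an intermediate. The unconditioned pooled rates give the total causal effect.
Pooled: Drug T 39.5% vs Drug W 29.1%; Drug W is lower overall.

increases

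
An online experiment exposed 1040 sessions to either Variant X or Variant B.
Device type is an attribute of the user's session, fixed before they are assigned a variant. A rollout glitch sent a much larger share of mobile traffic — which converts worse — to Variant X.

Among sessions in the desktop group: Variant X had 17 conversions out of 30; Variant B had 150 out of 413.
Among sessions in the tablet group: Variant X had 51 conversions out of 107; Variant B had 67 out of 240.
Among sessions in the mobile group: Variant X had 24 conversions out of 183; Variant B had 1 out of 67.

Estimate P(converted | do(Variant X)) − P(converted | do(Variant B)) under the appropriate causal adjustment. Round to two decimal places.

+0.18

Since device type is a pre-existing factor (not a product of the variant) and it affects the outcome on its own, it is a confounder. The stratified rates, not the pooled rate, identify the causal effect.
Adjusting over the population distribution of device type: 0.426·(0.567−0.363) + 0.334·(0.477−0.279) + 0.240·(0.131−0.015) = +0.180.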